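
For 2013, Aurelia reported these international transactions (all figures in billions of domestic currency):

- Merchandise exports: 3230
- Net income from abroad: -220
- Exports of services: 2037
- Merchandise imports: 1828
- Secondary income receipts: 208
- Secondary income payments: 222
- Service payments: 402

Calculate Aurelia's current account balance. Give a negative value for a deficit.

Goods balance = 3230 - 1828 = 1402
Services balance = 2037 - 402 = 1635
Trade balance (goods + services) = 1402 + 1635 = 3037
Net primary income = -220
Net secondary income = 208 - 222 = -14
Current account = 3037 + (-220) + (-14) = 2803

2803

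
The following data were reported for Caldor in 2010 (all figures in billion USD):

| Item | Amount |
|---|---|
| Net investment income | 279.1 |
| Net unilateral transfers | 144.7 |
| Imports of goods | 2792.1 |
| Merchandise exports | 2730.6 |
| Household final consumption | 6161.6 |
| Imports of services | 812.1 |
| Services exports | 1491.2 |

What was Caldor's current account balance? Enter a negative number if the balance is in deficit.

1041.4

Goods balance = 2730.6 - 2792.1 = -61.5
Services balance = 1491.2 - 812.1 = 679.1
Trade balance (goods + services) = -61.5 + 679.1 = 617.6
Net primary income = 279.1
Net secondary income = 144.7
Current account = 617.6 + 279.1 + 144.7 = 1041.4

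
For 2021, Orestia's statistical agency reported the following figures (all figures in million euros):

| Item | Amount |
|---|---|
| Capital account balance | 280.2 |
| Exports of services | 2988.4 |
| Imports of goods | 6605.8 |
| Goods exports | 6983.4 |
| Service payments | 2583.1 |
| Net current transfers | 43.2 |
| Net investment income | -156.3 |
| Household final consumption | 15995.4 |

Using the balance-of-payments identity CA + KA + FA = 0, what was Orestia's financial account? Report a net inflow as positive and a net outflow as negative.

Goods balance = 6983.4 - 6605.8 = 377.6
Services balance = 2988.4 - 2583.1 = 405.3
Trade balance (goods + services) = 377.6 + 405.3 = 782.9
Net primary income = -156.3
Net secondary income = 43.2
Current account = 782.9 + (-156.3) + 43.2 = 669.8
Financial account = -(669.8 + 280.2) = -950.0

-950.0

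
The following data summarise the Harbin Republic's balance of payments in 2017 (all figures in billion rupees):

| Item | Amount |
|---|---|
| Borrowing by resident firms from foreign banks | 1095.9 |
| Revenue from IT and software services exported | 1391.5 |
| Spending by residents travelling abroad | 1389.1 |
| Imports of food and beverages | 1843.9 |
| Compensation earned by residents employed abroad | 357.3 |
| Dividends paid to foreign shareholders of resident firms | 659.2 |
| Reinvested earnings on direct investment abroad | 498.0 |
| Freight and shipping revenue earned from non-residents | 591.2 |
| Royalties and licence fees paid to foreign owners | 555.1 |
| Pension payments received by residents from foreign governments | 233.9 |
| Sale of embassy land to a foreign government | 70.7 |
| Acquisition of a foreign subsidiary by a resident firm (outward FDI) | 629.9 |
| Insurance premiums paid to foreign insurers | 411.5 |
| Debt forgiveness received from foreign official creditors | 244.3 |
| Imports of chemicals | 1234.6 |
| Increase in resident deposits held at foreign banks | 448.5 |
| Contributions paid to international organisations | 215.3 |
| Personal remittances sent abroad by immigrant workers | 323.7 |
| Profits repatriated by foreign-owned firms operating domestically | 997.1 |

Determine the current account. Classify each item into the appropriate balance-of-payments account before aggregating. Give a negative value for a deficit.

-4557.6

Goods: -1234.6 - 1843.9 = -3078.5
Services: 591.2 - 555.1 + 1391.5 - 411.5 - 1389.1 = -373.0
Primary income: 498.0 - 997.1 - 659.2 + 357.3 = -801.0
Secondary income: -323.7 + 233.9 - 215.3 = -305.1
Current account = (-3078.5) + (-373.0) + (-801.0) + (-305.1) = -4557.6
(Excluded from the current account — financial account: borrowing by resident firms from foreign banks 1095.9, acquisition of a foreign subsidiary by a resident firm (outward FDI) 629.9, increase in resident deposits held at foreign banks 448.5; capital account: sale of embassy land to a foreign government 70.7, debt forgiveness received from foreign official creditors 244.3.)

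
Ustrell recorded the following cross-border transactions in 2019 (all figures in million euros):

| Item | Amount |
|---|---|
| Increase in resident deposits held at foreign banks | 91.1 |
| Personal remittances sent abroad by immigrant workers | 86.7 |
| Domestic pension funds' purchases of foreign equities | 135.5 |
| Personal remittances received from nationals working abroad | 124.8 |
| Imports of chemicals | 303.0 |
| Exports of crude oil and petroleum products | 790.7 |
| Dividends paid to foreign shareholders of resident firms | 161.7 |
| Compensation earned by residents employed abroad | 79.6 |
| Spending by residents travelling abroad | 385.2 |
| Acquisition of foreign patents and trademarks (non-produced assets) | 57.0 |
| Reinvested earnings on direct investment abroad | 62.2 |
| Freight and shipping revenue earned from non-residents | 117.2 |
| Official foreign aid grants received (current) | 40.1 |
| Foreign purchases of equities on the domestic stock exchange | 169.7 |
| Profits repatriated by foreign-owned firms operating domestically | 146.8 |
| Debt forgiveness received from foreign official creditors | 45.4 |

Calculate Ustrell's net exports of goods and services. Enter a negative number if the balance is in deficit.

Goods: -303.0 + 790.7 = 487.7
Services: 117.2 - 385.2 = -268.0
Trade balance = 487.7 + (-268.0) = 219.7
(Excluded from the trade balance — financial account: increase in resident deposits held at foreign banks 91.1, domestic pension funds' purchases of foreign equities 135.5, foreign purchases of equities on the domestic stock exchange 169.7; secondary income: personal remittances sent abroad by immigrant workers 86.7, personal remittances received from nationals working abroad 124.8, official foreign aid grants received (current) 40.1; primary income: dividends paid to foreign shareholders of resident firms 161.7, compensation earned by residents employed abroad 79.6, reinvested earnings on direct investment abroad 62.2, profits repatriated by foreign-owned firms operating domestically 146.8; capital account: acquisition of foreign patents and trademarks (non-produced assets) 57.0, debt forgiveness received from foreign official creditors 45.4.)

219.7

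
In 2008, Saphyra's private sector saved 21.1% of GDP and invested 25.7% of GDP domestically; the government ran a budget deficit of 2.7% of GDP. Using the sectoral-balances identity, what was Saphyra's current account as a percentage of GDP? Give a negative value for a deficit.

By the sectoral-balances identity, CA = (S_private - I) + (T - G).
Private balance = 21.1 - 25.7 = -4.6
Government balance (T - G) = -2.7
CA = -4.6 + (-2.7) = -7.3

-7.3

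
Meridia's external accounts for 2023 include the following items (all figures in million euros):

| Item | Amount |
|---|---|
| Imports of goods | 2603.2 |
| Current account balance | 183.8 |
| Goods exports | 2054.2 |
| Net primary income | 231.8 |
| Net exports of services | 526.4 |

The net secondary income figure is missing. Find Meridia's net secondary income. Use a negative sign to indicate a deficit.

-25.4

Current account = goods balance + services balance + net primary income + net secondary income
Sum of the known components = 209.2
Net secondary income = CA - (known components) = 183.8 - 209.2 = -25.4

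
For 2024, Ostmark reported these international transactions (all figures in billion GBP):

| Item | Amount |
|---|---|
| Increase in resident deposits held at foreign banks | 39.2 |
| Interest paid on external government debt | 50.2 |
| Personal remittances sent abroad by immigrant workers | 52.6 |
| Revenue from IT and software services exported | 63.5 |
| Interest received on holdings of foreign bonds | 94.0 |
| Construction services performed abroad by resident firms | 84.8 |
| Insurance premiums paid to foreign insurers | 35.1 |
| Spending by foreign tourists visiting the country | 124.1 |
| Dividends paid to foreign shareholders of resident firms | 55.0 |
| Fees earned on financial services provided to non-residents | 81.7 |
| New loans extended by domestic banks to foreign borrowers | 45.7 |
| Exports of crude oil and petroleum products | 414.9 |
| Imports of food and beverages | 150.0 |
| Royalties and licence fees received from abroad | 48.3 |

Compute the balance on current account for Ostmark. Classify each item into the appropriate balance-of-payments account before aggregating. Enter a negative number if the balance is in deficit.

Goods: -150.0 + 414.9 = 264.9
Services: -35.1 + 48.3 + 84.8 + 63.5 + 124.1 + 81.7 = 367.3
Primary income: -55.0 + 94.0 - 50.2 = -11.2
Secondary income: -52.6
Current account = 264.9 + 367.3 + (-11.2) + (-52.6) = 568.4
(Excluded from the current account — financial account: increase in resident deposits held at foreign banks 39.2, new loans extended by domestic banks to foreign borrowers 45.7.)

568.4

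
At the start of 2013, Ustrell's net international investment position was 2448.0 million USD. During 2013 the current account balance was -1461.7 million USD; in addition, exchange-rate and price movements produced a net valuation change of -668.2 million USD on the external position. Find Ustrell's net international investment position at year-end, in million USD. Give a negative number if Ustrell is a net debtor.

318.1

Change in NIIP = current account + net valuation change = -1461.7 + (-668.2) = -2129.9
End-of-year NIIP = 2448.0 + (-2129.9) = 318.1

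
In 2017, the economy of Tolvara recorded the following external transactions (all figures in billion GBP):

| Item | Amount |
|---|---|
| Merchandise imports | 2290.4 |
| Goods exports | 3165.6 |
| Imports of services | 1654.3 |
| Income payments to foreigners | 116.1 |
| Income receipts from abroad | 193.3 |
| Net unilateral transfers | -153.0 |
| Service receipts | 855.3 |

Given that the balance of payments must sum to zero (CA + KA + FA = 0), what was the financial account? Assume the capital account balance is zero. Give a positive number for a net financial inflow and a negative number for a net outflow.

Goods balance = 3165.6 - 2290.4 = 875.2
Services balance = 855.3 - 1654.3 = -799.0
Trade balance (goods + services) = 875.2 + (-799.0) = 76.2
Net primary income = 193.3 - 116.1 = 77.2
Net secondary income = -153.0
Current account = 76.2 + 77.2 + (-153.0) = 0.4
Financial account = -(0.4) = -0.4

-0.4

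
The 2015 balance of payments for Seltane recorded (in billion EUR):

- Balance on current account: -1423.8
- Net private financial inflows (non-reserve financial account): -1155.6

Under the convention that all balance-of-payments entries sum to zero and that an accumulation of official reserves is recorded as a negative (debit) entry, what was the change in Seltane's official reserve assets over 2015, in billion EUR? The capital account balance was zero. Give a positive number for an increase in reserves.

-2579.4

Official reserve transactions balance = -((-1423.8) + (-1155.6)) = 2579.4
An accumulation of reserves is recorded as a debit (negative entry), so the change in the stock of reserves is the negative of that balance.
Change in official reserves = -(2579.4) = -2579.4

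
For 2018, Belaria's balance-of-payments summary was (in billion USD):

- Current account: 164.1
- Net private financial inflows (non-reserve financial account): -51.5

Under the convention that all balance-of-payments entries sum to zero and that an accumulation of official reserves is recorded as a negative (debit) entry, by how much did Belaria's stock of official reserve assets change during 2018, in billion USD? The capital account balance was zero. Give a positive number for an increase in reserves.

112.6

Official reserve transactions balance = -(164.1 + (-51.5)) = -112.6
An accumulation of reserves is recorded as a debit (negative entry), so the change in the stock of reserves is the negative of that balance.
Change in official reserves = -(-112.6) = 112.6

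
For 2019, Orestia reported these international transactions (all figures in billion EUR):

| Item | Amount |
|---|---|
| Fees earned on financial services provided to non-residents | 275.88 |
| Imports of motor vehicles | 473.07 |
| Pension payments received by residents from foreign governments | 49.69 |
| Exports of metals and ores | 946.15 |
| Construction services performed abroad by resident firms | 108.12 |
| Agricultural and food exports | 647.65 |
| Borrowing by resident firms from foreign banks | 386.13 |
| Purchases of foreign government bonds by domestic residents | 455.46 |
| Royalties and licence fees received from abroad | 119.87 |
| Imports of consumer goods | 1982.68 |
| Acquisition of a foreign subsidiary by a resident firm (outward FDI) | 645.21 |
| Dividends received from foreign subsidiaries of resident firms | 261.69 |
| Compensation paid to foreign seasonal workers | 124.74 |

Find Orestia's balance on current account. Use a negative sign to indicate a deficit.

Goods: 647.65 - 1982.68 + 946.15 - 473.07 = -861.95
Services: 275.88 + 108.12 + 119.87 = 503.87
Primary income: -124.74 + 261.69 = 136.95
Secondary income: 49.69
Current account = (-861.95) + 503.87 + 136.95 + 49.69 = -171.44
(Excluded from the current account — financial account: borrowing by resident firms from foreign banks 386.13, purchases of foreign government bonds by domestic residents 455.46, acquisition of a foreign subsidiary by a resident firm (outward FDI) 645.21.)

-171.44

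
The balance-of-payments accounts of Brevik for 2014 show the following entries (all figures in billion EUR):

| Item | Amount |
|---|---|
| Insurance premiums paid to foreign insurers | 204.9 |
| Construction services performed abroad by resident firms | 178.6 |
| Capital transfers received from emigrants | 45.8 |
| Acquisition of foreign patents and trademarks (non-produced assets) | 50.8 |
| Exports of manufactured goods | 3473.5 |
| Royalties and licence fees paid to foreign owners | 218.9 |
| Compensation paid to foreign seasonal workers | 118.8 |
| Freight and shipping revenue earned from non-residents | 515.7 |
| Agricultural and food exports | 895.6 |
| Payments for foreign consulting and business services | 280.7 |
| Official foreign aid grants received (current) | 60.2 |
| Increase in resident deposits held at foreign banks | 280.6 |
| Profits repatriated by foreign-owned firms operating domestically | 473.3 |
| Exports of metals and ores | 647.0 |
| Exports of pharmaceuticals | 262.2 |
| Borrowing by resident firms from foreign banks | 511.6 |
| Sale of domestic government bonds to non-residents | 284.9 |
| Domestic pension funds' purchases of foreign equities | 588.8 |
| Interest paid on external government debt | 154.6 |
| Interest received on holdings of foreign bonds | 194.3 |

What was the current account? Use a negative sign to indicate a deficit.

Goods: 3473.5 + 647.0 + 262.2 + 895.6 = 5278.3
Services: -218.9 + 515.7 - 204.9 + 178.6 - 280.7 = -10.2
Primary income: -154.6 - 473.3 + 194.3 - 118.8 = -552.4
Secondary income: 60.2
Current account = 5278.3 + (-10.2) + (-552.4) + 60.2 = 4775.9
(Excluded from the current account — capital account: capital transfers received from emigrants 45.8, acquisition of foreign patents and trademarks (non-produced assets) 50.8; financial account: increase in resident deposits held at foreign banks 280.6, borrowing by resident firms from foreign banks 511.6, sale of domestic government bonds to non-residents 284.9, domestic pension funds' purchases of foreign equities 588.8.)

4775.9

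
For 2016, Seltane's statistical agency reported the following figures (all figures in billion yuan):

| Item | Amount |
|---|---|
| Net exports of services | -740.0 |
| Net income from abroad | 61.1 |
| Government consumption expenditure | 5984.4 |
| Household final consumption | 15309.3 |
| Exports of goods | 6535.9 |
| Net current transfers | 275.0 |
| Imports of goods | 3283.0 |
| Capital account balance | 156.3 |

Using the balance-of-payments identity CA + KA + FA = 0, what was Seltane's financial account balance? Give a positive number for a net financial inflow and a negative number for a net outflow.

-3005.3

Goods balance = 6535.9 - 3283.0 = 3252.9
Services balance = -740.0
Trade balance (goods + services) = 3252.9 + (-740.0) = 2512.9
Net primary income = 61.1
Net secondary income = 275.0
Current account = 2512.9 + 61.1 + 275.0 = 2849.0
Financial account = -(2849.0 + 156.3) = -3005.3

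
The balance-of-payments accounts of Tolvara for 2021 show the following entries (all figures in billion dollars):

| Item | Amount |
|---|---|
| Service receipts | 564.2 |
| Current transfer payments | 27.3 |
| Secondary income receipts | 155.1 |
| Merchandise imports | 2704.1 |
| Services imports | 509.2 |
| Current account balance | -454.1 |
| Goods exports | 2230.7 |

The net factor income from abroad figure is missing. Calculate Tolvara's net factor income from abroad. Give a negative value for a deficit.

Current account = goods balance + services balance + net primary income + net secondary income
Sum of the known components = -290.6
Net factor income from abroad = CA - (known components) = -454.1 - (-290.6) = -163.5

-163.5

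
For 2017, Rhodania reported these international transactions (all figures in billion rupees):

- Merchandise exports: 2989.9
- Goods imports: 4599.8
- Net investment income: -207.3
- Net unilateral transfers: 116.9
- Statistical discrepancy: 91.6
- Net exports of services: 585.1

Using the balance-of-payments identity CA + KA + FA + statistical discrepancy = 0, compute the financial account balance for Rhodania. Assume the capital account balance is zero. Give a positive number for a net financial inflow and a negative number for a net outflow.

1023.6

Goods balance = 2989.9 - 4599.8 = -1609.9
Services balance = 585.1
Trade balance (goods + services) = -1609.9 + 585.1 = -1024.8
Net primary income = -207.3
Net secondary income = 116.9
Current account = -1024.8 + (-207.3) + 116.9 = -1115.2
Financial account = -(-1115.2 + 91.6) = 1023.6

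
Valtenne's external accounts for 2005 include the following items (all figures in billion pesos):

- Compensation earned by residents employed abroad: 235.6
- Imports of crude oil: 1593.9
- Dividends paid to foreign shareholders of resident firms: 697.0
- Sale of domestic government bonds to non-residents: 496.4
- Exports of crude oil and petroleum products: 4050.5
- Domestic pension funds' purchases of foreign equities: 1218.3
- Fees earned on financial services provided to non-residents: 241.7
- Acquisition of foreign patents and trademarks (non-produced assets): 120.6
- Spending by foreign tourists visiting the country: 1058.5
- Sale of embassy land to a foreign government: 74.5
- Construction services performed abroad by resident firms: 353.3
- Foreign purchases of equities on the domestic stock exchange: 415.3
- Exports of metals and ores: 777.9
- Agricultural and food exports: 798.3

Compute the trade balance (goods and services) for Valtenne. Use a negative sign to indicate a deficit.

Goods: -1593.9 + 777.9 + 798.3 + 4050.5 = 4032.8
Services: 241.7 + 1058.5 + 353.3 = 1653.5
Trade balance = 4032.8 + 1653.5 = 5686.3
(Excluded from the trade balance — primary income: compensation earned by residents employed abroad 235.6, dividends paid to foreign shareholders of resident firms 697.0; financial account: sale of domestic government bonds to non-residents 496.4, domestic pension funds' purchases of foreign equities 1218.3, foreign purchases of equities on the domestic stock exchange 415.3; capital account: acquisition of foreign patents and trademarks (non-produced assets) 120.6, sale of embassy land to a foreign government 74.5.)

5686.3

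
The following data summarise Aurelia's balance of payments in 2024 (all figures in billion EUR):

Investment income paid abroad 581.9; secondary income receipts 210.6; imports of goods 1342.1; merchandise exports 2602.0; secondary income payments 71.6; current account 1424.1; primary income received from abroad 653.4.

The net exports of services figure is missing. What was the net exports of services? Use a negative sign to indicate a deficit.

-46.3

Current account = goods balance + services balance + net primary income + net secondary income
Sum of the known components = 1470.4
Net exports of services = CA - (known components) = 1424.1 - 1470.4 = -46.3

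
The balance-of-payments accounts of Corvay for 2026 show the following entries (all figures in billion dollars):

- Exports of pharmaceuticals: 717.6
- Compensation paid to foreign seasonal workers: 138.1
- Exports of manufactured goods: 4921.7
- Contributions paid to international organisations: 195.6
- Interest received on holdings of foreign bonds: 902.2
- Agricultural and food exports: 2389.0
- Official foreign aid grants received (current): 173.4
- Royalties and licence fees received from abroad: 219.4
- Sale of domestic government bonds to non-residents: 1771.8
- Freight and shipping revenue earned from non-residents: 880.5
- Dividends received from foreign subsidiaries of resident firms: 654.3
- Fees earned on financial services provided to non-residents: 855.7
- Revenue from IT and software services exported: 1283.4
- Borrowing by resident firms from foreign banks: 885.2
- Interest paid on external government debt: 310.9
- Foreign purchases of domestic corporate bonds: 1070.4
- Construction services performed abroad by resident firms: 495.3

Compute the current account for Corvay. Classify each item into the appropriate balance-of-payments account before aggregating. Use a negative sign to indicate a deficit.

Goods: 717.6 + 2389.0 + 4921.7 = 8028.3
Services: 880.5 + 219.4 + 855.7 + 1283.4 + 495.3 = 3734.3
Primary income: -310.9 + 654.3 + 902.2 - 138.1 = 1107.5
Secondary income: -195.6 + 173.4 = -22.2
Current account = 8028.3 + 3734.3 + 1107.5 + (-22.2) = 12847.9
(Excluded from the current account — financial account: sale of domestic government bonds to non-residents 1771.8, borrowing by resident firms from foreign banks 885.2, foreign purchases of domestic corporate bonds 1070.4.)

12847.9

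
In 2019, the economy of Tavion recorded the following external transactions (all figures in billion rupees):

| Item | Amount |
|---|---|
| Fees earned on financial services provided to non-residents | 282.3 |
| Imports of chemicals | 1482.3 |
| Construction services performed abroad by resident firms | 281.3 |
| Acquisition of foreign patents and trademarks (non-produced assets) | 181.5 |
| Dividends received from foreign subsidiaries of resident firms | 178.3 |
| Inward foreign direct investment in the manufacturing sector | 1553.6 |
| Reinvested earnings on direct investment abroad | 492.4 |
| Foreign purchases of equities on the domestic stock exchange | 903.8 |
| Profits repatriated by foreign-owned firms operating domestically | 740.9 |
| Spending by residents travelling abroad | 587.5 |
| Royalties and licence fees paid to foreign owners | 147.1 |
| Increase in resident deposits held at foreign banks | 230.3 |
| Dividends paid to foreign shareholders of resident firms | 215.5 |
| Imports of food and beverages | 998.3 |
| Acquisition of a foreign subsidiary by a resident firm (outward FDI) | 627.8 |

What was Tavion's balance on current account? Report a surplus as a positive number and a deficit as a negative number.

-2937.3

Goods: -998.3 - 1482.3 = -2480.6
Services: 281.3 + 282.3 - 587.5 - 147.1 = -171.0
Primary income: -740.9 + 178.3 - 215.5 + 492.4 = -285.7
Current account = (-2480.6) + (-171.0) + (-285.7) = -2937.3
(Excluded from the current account — capital account: acquisition of foreign patents and trademarks (non-produced assets) 181.5; financial account: inward foreign direct investment in the manufacturing sector 1553.6, foreign purchases of equities on the domestic stock exchange 903.8, increase in resident deposits held at foreign banks 230.3, acquisition of a foreign subsidiary by a resident firm (outward FDI) 627.8.)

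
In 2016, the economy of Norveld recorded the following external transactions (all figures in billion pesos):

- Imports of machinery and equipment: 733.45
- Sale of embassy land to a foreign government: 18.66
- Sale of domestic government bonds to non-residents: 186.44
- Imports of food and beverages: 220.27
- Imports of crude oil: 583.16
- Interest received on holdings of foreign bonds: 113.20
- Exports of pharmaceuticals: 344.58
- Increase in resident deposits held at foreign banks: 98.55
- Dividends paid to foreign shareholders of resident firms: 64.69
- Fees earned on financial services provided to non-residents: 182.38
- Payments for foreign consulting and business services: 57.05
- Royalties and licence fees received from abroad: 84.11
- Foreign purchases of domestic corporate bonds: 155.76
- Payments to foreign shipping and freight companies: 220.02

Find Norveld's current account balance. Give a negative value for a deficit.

Goods: -583.16 - 220.27 + 344.58 - 733.45 = -1192.30
Services: 182.38 - 57.05 - 220.02 + 84.11 = -10.58
Primary income: 113.20 - 64.69 = 48.51
Current account = (-1192.30) + (-10.58) + 48.51 = -1154.37
(Excluded from the current account — capital account: sale of embassy land to a foreign government 18.66; financial account: sale of domestic government bonds to non-residents 186.44, increase in resident deposits held at foreign banks 98.55, foreign purchases of domestic corporate bonds 155.76.)

-1154.37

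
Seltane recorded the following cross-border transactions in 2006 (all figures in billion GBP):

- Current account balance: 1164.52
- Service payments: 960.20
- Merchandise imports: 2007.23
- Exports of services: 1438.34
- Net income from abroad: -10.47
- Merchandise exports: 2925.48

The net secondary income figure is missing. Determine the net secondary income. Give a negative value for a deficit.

-221.40

Current account = goods balance + services balance + net primary income + net secondary income
Sum of the known components = 1385.92
Net secondary income = CA - (known components) = 1164.52 - 1385.92 = -221.40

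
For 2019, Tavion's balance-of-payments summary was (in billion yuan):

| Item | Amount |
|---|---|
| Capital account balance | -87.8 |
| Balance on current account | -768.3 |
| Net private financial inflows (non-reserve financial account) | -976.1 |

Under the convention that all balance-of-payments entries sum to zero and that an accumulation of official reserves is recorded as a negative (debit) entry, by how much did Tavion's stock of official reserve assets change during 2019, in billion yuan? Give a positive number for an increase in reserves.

-1832.2

Official reserve transactions balance = -((-768.3) + (-87.8) + (-976.1)) = 1832.2
An accumulation of reserves is recorded as a debit (negative entry), so the change in the stock of reserves is the negative of that balance.
Change in official reserves = -(1832.2) = -1832.2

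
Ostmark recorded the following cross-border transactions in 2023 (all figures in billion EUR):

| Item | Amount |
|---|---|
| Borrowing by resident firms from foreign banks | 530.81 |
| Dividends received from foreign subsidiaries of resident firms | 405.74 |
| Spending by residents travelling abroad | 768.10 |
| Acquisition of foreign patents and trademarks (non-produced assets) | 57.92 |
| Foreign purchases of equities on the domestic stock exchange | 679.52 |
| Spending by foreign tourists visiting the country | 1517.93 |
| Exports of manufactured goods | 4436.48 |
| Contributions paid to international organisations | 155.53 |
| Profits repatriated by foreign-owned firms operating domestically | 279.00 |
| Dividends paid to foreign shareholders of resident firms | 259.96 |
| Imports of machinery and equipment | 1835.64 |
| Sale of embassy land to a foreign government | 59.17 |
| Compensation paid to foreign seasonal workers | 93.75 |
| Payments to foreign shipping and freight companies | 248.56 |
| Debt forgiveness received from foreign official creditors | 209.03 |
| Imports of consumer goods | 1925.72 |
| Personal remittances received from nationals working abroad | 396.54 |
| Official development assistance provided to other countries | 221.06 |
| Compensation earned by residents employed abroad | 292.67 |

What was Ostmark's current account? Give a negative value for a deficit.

1262.04

Goods: 4436.48 - 1925.72 - 1835.64 = 675.12
Services: -768.10 - 248.56 + 1517.93 = 501.27
Primary income: -279.00 - 259.96 - 93.75 + 292.67 + 405.74 = 65.70
Secondary income: -155.53 - 221.06 + 396.54 = 19.95
Current account = 675.12 + 501.27 + 65.70 + 19.95 = 1262.04
(Excluded from the current account — financial account: borrowing by resident firms from foreign banks 530.81, foreign purchases of equities on the domestic stock exchange 679.52; capital account: acquisition of foreign patents and trademarks (non-produced assets) 57.92, sale of embassy land to a foreign government 59.17, debt forgiveness received from foreign official creditors 209.03.)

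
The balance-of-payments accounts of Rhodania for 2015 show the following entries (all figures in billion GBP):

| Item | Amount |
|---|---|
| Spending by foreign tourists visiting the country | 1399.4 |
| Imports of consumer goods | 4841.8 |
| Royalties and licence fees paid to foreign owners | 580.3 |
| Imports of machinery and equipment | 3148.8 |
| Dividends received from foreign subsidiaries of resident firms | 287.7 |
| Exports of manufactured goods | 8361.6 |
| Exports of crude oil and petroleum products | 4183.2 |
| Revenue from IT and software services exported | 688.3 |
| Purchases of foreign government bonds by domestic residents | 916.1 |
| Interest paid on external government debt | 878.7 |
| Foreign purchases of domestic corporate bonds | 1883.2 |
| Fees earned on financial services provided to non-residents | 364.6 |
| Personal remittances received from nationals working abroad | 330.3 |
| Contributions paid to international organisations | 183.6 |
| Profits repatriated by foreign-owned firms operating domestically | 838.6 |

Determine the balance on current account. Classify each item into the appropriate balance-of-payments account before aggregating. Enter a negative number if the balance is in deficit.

Goods: -3148.8 + 4183.2 - 4841.8 + 8361.6 = 4554.2
Services: -580.3 + 688.3 + 364.6 + 1399.4 = 1872.0
Primary income: 287.7 - 878.7 - 838.6 = -1429.6
Secondary income: -183.6 + 330.3 = 146.7
Current account = 4554.2 + 1872.0 + (-1429.6) + 146.7 = 5143.3
(Excluded from the current account — financial account: purchases of foreign government bonds by domestic residents 916.1, foreign purchases of domestic corporate bonds 1883.2.)

5143.3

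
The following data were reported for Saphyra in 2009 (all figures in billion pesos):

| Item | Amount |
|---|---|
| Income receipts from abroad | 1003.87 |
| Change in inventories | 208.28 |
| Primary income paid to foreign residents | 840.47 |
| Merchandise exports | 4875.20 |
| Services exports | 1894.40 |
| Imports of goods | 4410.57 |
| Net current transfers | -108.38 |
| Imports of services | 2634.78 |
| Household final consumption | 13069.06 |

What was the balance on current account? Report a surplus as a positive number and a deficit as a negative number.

-220.73

Goods balance = 4875.20 - 4410.57 = 464.63
Services balance = 1894.40 - 2634.78 = -740.38
Trade balance (goods + services) = 464.63 + (-740.38) = -275.75
Net primary income = 1003.87 - 840.47 = 163.40
Net secondary income = -108.38
Current account = -275.75 + 163.40 + (-108.38) = -220.73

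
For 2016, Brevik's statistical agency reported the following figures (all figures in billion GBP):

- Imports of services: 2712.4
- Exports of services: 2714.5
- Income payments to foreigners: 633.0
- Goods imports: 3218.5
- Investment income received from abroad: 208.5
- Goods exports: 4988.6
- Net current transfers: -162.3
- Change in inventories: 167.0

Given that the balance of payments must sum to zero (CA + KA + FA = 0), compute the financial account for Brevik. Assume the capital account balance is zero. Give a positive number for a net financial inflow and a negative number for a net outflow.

-1185.4

Goods balance = 4988.6 - 3218.5 = 1770.1
Services balance = 2714.5 - 2712.4 = 2.1
Trade balance (goods + services) = 1770.1 + 2.1 = 1772.2
Net primary income = 208.5 - 633.0 = -424.5
Net secondary income = -162.3
Current account = 1772.2 + (-424.5) + (-162.3) = 1185.4
Financial account = -(1185.4) = -1185.4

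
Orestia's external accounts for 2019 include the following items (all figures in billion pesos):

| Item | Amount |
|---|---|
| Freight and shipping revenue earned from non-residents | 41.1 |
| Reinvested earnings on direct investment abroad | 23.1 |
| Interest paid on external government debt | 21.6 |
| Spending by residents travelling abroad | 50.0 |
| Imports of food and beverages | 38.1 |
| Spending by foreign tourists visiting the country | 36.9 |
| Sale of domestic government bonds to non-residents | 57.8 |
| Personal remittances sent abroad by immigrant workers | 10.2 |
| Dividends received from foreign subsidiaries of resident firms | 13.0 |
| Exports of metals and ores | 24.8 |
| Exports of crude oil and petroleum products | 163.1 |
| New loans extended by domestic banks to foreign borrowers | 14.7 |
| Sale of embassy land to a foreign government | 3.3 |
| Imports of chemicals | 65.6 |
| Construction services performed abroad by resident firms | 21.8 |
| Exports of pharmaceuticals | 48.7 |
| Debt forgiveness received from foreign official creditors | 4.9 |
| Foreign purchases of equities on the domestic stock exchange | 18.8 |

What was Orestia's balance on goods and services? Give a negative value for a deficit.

182.7

Goods: 48.7 - 65.6 + 24.8 - 38.1 + 163.1 = 132.9
Services: 21.8 + 41.1 + 36.9 - 50.0 = 49.8
Trade balance = 132.9 + 49.8 = 182.7
(Excluded from the trade balance — primary income: reinvested earnings on direct investment abroad 23.1, interest paid on external government debt 21.6, dividends received from foreign subsidiaries of resident firms 13.0; financial account: sale of domestic government bonds to non-residents 57.8, new loans extended by domestic banks to foreign borrowers 14.7, foreign purchases of equities on the domestic stock exchange 18.8; secondary income: personal remittances sent abroad by immigrant workers 10.2; capital account: sale of embassy land to a foreign government 3.3, debt forgiveness received from foreign official creditors 4.9.)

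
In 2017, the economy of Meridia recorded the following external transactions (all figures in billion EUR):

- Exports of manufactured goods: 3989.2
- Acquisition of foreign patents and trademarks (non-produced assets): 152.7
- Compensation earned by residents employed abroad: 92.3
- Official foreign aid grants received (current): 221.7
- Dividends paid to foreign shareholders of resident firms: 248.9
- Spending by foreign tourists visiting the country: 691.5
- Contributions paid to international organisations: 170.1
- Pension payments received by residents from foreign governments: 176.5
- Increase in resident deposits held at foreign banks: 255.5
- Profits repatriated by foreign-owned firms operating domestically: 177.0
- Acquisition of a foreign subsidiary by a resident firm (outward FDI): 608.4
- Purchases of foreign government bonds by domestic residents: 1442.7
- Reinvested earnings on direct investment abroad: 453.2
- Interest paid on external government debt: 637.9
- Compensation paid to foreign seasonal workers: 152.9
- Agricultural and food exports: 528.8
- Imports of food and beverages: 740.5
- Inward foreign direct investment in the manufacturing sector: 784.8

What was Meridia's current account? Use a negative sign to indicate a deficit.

4025.9

Goods: -740.5 + 3989.2 + 528.8 = 3777.5
Services: 691.5
Primary income: 453.2 - 637.9 - 152.9 - 248.9 - 177.0 + 92.3 = -671.2
Secondary income: 176.5 + 221.7 - 170.1 = 228.1
Current account = 3777.5 + 691.5 + (-671.2) + 228.1 = 4025.9
(Excluded from the current account — capital account: acquisition of foreign patents and trademarks (non-produced assets) 152.7; financial account: increase in resident deposits held at foreign banks 255.5, acquisition of a foreign subsidiary by a resident firm (outward FDI) 608.4, purchases of foreign government bonds by domestic residents 1442.7, inward foreign direct investment in the manufacturing sector 784.8.)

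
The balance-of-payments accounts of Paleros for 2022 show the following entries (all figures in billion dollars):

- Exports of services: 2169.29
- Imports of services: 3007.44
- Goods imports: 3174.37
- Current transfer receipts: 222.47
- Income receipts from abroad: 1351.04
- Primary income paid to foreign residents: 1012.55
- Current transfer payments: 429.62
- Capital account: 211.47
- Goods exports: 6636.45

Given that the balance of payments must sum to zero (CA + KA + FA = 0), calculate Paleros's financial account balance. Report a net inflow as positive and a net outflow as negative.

Goods balance = 6636.45 - 3174.37 = 3462.08
Services balance = 2169.29 - 3007.44 = -838.15
Trade balance (goods + services) = 3462.08 + (-838.15) = 2623.93
Net primary income = 1351.04 - 1012.55 = 338.49
Net secondary income = 222.47 - 429.62 = -207.15
Current account = 2623.93 + 338.49 + (-207.15) = 2755.27
Financial account = -(2755.27 + 211.47) = -2966.74

-2966.74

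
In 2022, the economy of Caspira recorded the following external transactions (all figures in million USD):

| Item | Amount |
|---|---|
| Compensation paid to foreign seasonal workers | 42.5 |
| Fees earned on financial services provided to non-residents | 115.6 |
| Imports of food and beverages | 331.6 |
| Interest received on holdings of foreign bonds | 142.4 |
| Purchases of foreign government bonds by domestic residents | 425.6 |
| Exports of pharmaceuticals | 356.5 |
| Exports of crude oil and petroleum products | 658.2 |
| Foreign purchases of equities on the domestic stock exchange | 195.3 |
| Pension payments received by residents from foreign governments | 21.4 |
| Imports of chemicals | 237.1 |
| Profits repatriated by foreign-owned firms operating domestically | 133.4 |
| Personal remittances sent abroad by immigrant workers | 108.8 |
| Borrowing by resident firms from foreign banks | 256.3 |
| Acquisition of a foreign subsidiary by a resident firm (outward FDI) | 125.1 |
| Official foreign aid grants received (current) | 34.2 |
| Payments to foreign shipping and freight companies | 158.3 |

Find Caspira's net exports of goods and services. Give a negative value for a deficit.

403.3

Goods: -237.1 - 331.6 + 356.5 + 658.2 = 446.0
Services: 115.6 - 158.3 = -42.7
Trade balance = 446.0 + (-42.7) = 403.3
(Excluded from the trade balance — primary income: compensation paid to foreign seasonal workers 42.5, interest received on holdings of foreign bonds 142.4, profits repatriated by foreign-owned firms operating domestically 133.4; financial account: purchases of foreign government bonds by domestic residents 425.6, foreign purchases of equities on the domestic stock exchange 195.3, borrowing by resident firms from foreign banks 256.3, acquisition of a foreign subsidiary by a resident firm (outward FDI) 125.1; secondary income: pension payments received by residents from foreign governments 21.4, personal remittances sent abroad by immigrant workers 108.8, official foreign aid grants received (current) 34.2.)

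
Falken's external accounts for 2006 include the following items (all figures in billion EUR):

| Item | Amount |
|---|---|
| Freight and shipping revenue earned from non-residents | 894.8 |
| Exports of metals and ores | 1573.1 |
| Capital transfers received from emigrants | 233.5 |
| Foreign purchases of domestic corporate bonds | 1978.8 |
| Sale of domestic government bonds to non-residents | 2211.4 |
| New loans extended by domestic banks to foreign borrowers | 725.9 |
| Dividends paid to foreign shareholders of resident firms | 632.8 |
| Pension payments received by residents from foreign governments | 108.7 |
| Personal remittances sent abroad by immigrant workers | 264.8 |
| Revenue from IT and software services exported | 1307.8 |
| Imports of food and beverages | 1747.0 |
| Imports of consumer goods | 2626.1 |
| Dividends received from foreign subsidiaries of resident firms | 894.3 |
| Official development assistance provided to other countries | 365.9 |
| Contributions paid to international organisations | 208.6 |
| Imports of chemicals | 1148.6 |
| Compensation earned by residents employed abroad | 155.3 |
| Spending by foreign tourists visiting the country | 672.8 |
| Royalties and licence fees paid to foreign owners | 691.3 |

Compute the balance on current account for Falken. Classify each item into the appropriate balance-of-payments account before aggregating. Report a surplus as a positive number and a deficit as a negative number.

-2078.3

Goods: 1573.1 - 1747.0 - 1148.6 - 2626.1 = -3948.6
Services: -691.3 + 1307.8 + 672.8 + 894.8 = 2184.1
Primary income: 894.3 - 632.8 + 155.3 = 416.8
Secondary income: 108.7 - 365.9 - 264.8 - 208.6 = -730.6
Current account = (-3948.6) + 2184.1 + 416.8 + (-730.6) = -2078.3
(Excluded from the current account — capital account: capital transfers received from emigrants 233.5; financial account: foreign purchases of domestic corporate bonds 1978.8, sale of domestic government bonds to non-residents 2211.4, new loans extended by domestic banks to foreign borrowers 725.9.)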